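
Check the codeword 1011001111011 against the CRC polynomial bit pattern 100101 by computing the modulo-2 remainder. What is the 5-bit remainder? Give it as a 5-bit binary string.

Modulo-2 division of 1011001111011 by 100101:
  pos 0: 101100 XOR 100101 = 001001
  pos 2: 100111 XOR 100101 = 000010
  pos 6: 101101 XOR 100101 = 001000
Remainder = 10001 (nonzero — an error is detected).

10001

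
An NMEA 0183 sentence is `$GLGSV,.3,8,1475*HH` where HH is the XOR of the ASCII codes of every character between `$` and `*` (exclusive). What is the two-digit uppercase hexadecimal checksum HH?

47

XOR the ASCII codes of the payload characters:
  'G' = 0x47 → acc = 0x47
  'L' = 0x4C → acc = 0x0B
  'G' = 0x47 → acc = 0x4C
  'S' = 0x53 → acc = 0x1F
  'V' = 0x56 → acc = 0x49
  ',' = 0x2C → acc = 0x65
  '.' = 0x2E → acc = 0x4B
  '3' = 0x33 → acc = 0x78
  ',' = 0x2C → acc = 0x54
  '8' = 0x38 → acc = 0x6C
  ',' = 0x2C → acc = 0x40
  '1' = 0x31 → acc = 0x71
  '4' = 0x34 → acc = 0x45
  '7' = 0x37 → acc = 0x72
  '5' = 0x35 → acc = 0x47
Checksum = 0x47.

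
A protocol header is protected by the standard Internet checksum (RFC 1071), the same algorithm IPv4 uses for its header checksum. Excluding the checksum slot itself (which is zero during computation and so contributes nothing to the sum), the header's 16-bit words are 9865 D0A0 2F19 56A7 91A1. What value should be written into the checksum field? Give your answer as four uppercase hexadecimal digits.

One's-complement addition (fold any carry out of bit 15 back into bit 0):
  0x9865 + 0xD0A0 = 0x16905 → wrap carry → 0x6906
  0x6906 + 0x2F19 = 0x0981F
  0x981F + 0x56A7 = 0x0EEC6
  0xEEC6 + 0x91A1 = 0x18067 → wrap carry → 0x8068
One's-complement sum = 0x8068.
Checksum = ~0x8068 & 0xFFFF = 0x7F97.

7F97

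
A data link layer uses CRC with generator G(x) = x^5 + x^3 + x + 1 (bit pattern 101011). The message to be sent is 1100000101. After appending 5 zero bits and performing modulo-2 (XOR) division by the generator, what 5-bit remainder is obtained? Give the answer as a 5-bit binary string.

Append 5 zeros: 110000010100000. Divide by 101011 (XOR where the leading bit is 1):
  pos 0: 110000 XOR 101011 = 011011
  pos 1: 110110 XOR 101011 = 011101
  pos 2: 111011 XOR 101011 = 010000
  pos 3: 100000 XOR 101011 = 001011
  pos 5: 101110 XOR 101011 = 000101
  pos 8: 101000 XOR 101011 = 000011
Remainder (last 5 bits) = 00110. This is the CRC / FCS.

00110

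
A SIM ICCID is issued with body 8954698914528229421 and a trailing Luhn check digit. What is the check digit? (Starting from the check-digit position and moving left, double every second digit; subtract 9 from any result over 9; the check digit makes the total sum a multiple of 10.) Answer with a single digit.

Partial digits right→left: 1 2 4 9 2 2 8 2 5 4 1 9 8 9 6 4 5 9 8
Double every second digit counting from the check-digit position (so the 1st, 3rd, 5th, ... of the partial from the right).
  doubled (with −9 where >9): 2 8 4 7 1 2 7 3 1 7 → sum 42
  kept as-is: 2 9 2 2 4 9 9 4 9 → sum 50
Total = 42 + 50 = 92.
Check digit = (10 − (92 mod 10)) mod 10 = 8.

8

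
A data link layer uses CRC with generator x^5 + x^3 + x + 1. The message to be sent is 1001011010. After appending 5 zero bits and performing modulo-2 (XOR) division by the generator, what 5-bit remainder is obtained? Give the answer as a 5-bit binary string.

11100

Append 5 zeros: 100101101000000. Divide by 101011 (XOR where the leading bit is 1):
  pos 0: 100101 XOR 101011 = 001110
  pos 2: 111010 XOR 101011 = 010001
  pos 3: 100011 XOR 101011 = 001000
  pos 5: 100000 XOR 101011 = 001011
  pos 7: 101100 XOR 101011 = 000111
Remainder (last 5 bits) = 11100. This is the CRC / FCS.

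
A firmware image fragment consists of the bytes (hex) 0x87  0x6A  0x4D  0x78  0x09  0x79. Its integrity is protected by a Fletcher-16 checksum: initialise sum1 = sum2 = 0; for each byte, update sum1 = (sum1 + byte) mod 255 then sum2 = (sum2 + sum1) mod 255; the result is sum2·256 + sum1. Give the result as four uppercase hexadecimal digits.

Running sums (mod 255):
  after byte 0 (0x87): sum1=135, sum2=135
  after byte 1 (0x6A): sum1=241, sum2=121
  after byte 2 (0x4D): sum1=63, sum2=184
  after byte 3 (0x78): sum1=183, sum2=112
  after byte 4 (0x09): sum1=192, sum2=49
  after byte 5 (0x79): sum1=58, sum2=107
Checksum = sum2·256 + sum1 = 107·256 + 58 = 27450 = 0x6B3A.

6B3A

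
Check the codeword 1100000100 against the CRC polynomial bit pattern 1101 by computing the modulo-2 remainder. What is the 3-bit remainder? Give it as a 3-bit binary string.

Modulo-2 division of 1100000100 by 1101:
  pos 0: 1100 XOR 1101 = 0001
  pos 3: 1000 XOR 1101 = 0101
  pos 4: 1011 XOR 1101 = 0110
  pos 5: 1100 XOR 1101 = 0001
Remainder = 010 (nonzero — an error is detected).

010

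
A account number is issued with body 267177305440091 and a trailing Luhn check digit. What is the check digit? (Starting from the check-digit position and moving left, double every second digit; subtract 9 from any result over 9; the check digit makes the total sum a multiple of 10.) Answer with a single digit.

2

Partial digits right→left: 1 9 0 0 4 4 5 0 3 7 7 1 7 6 2
Double every second digit counting from the check-digit position (so the 1st, 3rd, 5th, ... of the partial from the right).
  doubled (with −9 where >9): 2 0 8 1 6 5 5 4 → sum 31
  kept as-is: 9 0 4 0 7 1 6 → sum 27
Total = 31 + 27 = 58.
Check digit = (10 − (58 mod 10)) mod 10 = 2.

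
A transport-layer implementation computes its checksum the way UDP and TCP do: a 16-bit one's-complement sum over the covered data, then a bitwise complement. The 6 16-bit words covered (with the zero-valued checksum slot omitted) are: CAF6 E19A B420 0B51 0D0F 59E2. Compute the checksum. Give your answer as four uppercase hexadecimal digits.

2D0B

One's-complement addition (fold any carry out of bit 15 back into bit 0):
  0xCAF6 + 0xE19A = 0x1AC90 → wrap carry → 0xAC91
  0xAC91 + 0xB420 = 0x160B1 → wrap carry → 0x60B2
  0x60B2 + 0x0B51 = 0x06C03
  0x6C03 + 0x0D0F = 0x07912
  0x7912 + 0x59E2 = 0x0D2F4
One's-complement sum = 0xD2F4.
Checksum = ~0xD2F4 & 0xFFFF = 0x2D0B.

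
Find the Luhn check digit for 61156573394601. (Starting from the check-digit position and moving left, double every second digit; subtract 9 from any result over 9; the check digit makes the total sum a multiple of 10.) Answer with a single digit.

9

Partial digits right→left: 1 0 6 4 9 3 3 7 5 6 5 1 1 6
Double every second digit counting from the check-digit position (so the 1st, 3rd, 5th, ... of the partial from the right).
  doubled (with −9 where >9): 2 3 9 6 1 1 2 → sum 24
  kept as-is: 0 4 3 7 6 1 6 → sum 27
Total = 24 + 27 = 51.
Check digit = (10 − (51 mod 10)) mod 10 = 9.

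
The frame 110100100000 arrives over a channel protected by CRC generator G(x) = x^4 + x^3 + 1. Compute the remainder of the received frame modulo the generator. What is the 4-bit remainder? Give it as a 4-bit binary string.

Modulo-2 division of 110100100000 by 11001:
  pos 0: 11010 XOR 11001 = 00011
  pos 3: 11010 XOR 11001 = 00011
  pos 6: 11000 XOR 11001 = 00001
Remainder = 0010 (nonzero — an error is detected).

0010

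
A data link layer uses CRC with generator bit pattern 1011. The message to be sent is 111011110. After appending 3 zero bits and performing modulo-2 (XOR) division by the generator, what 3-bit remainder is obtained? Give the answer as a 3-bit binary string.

100

Append 3 zeros: 111011110000. Divide by 1011 (XOR where the leading bit is 1):
  pos 0: 1110 XOR 1011 = 0101
  pos 1: 1011 XOR 1011 = 0000
  pos 5: 1110 XOR 1011 = 0101
  pos 6: 1010 XOR 1011 = 0001
Remainder (last 3 bits) = 100. This is the CRC / FCS.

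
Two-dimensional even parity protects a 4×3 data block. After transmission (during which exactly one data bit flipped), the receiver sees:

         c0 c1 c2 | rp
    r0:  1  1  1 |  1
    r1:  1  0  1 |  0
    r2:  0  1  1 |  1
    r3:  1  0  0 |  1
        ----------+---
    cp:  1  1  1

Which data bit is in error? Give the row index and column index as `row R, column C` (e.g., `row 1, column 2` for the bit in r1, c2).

Recompute each row's even parity and compare to rp:
  r0: data parity 1, sent rp 1 → ok
  r1: data parity 0, sent rp 0 → ok
  r2: data parity 0, sent rp 1 → mismatch
  r3: data parity 1, sent rp 1 → ok
Recompute each column's even parity and compare to cp:
  c0: data parity 1, sent cp 1 → ok
  c1: data parity 0, sent cp 1 → mismatch
  c2: data parity 1, sent cp 1 → ok
Exactly one row (r2) and one column (c1) fail → the flipped bit is at their intersection.

row 2, column 1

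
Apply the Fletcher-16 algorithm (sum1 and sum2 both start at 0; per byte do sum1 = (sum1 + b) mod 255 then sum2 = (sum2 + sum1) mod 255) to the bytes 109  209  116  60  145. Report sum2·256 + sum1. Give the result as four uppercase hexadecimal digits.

Running sums (mod 255):
  after byte 0 (109): sum1=109, sum2=109
  after byte 1 (209): sum1=63, sum2=172
  after byte 2 (116): sum1=179, sum2=96
  after byte 3 (60): sum1=239, sum2=80
  after byte 4 (145): sum1=129, sum2=209
Checksum = sum2·256 + sum1 = 209·256 + 129 = 53633 = 0xD181.

D181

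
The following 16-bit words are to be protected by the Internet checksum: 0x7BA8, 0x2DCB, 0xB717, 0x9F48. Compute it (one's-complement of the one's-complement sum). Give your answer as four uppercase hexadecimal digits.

002C

One's-complement addition (fold any carry out of bit 15 back into bit 0):
  0x7BA8 + 0x2DCB = 0x0A973
  0xA973 + 0xB717 = 0x1608A → wrap carry → 0x608B
  0x608B + 0x9F48 = 0x0FFD3
One's-complement sum = 0xFFD3.
Checksum = ~0xFFD3 & 0xFFFF = 0x002C.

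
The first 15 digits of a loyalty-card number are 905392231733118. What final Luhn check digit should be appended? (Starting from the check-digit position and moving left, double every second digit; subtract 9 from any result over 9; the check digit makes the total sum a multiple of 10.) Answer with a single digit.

1

Partial digits right→left: 8 1 1 3 3 7 1 3 2 2 9 3 5 0 9
Double every second digit counting from the check-digit position (so the 1st, 3rd, 5th, ... of the partial from the right).
  doubled (with −9 where >9): 7 2 6 2 4 9 1 9 → sum 40
  kept as-is: 1 3 7 3 2 3 0 → sum 19
Total = 40 + 19 = 59.
Check digit = (10 − (59 mod 10)) mod 10 = 1.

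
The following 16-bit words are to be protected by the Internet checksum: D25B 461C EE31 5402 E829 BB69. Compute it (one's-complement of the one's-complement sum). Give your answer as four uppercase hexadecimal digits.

01C0

One's-complement addition (fold any carry out of bit 15 back into bit 0):
  0xD25B + 0x461C = 0x11877 → wrap carry → 0x1878
  0x1878 + 0xEE31 = 0x106A9 → wrap carry → 0x06AA
  0x06AA + 0x5402 = 0x05AAC
  0x5AAC + 0xE829 = 0x142D5 → wrap carry → 0x42D6
  0x42D6 + 0xBB69 = 0x0FE3F
One's-complement sum = 0xFE3F.
Checksum = ~0xFE3F & 0xFFFF = 0x01C0.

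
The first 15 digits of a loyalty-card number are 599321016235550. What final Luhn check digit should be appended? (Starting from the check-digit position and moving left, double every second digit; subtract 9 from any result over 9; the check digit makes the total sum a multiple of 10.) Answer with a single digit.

Partial digits right→left: 0 5 5 5 3 2 6 1 0 1 2 3 9 9 5
Double every second digit counting from the check-digit position (so the 1st, 3rd, 5th, ... of the partial from the right).
  doubled (with −9 where >9): 0 1 6 3 0 4 9 1 → sum 24
  kept as-is: 5 5 2 1 1 3 9 → sum 26
Total = 24 + 26 = 50.
Check digit = (10 − (50 mod 10)) mod 10 = 0.

0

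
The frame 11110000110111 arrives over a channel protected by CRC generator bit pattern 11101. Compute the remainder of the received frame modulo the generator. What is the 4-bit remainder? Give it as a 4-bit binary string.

0001

Modulo-2 division of 11110000110111 by 11101:
  pos 0: 11110 XOR 11101 = 00011
  pos 3: 11000 XOR 11101 = 00101
  pos 5: 10111 XOR 11101 = 01010
  pos 6: 10100 XOR 11101 = 01001
  pos 7: 10011 XOR 11101 = 01110
  pos 8: 11101 XOR 11101 = 00000
Remainder = 0001 (nonzero — an error is detected).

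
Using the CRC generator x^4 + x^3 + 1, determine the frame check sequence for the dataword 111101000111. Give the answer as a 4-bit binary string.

Append 4 zeros: 1111010001110000. Divide by 11001 (XOR where the leading bit is 1):
  pos 0: 11110 XOR 11001 = 00111
  pos 2: 11110 XOR 11001 = 00111
  pos 4: 11100 XOR 11001 = 00101
  pos 6: 10111 XOR 11001 = 01110
  pos 7: 11101 XOR 11001 = 00100
  pos 9: 10000 XOR 11001 = 01001
  pos 10: 10010 XOR 11001 = 01011
  pos 11: 10110 XOR 11001 = 01111
Remainder (last 4 bits) = 1111. This is the CRC / FCS.

1111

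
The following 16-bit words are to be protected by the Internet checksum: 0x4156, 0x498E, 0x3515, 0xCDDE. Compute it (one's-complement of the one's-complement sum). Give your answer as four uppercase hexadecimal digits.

7227

One's-complement addition (fold any carry out of bit 15 back into bit 0):
  0x4156 + 0x498E = 0x08AE4
  0x8AE4 + 0x3515 = 0x0BFF9
  0xBFF9 + 0xCDDE = 0x18DD7 → wrap carry → 0x8DD8
One's-complement sum = 0x8DD8.
Checksum = ~0x8DD8 & 0xFFFF = 0x7227.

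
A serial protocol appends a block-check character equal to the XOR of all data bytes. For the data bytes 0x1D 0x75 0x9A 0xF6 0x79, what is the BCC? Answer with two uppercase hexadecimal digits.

XOR the bytes together:
  start with 0x1D
  0x1D ⊕ 0x75 = 0x68
  0x68 ⊕ 0x9A = 0xF2
  0xF2 ⊕ 0xF6 = 0x04
  0x04 ⊕ 0x79 = 0x7D

7D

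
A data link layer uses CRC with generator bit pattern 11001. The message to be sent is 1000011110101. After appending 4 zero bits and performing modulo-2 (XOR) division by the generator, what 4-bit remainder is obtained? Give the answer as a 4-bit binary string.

Append 4 zeros: 10000111101010000. Divide by 11001 (XOR where the leading bit is 1):
  pos 0: 10000 XOR 11001 = 01001
  pos 1: 10011 XOR 11001 = 01010
  pos 2: 10101 XOR 11001 = 01100
  pos 3: 11001 XOR 11001 = 00000
  pos 8: 10101 XOR 11001 = 01100
  pos 9: 11000 XOR 11001 = 00001
Remainder (last 4 bits) = 1000. This is the CRC / FCS.

1000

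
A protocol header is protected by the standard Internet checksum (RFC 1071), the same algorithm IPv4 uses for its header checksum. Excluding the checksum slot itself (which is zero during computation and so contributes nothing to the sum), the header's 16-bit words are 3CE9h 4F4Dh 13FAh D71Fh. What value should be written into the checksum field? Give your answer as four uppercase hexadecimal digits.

One's-complement addition (fold any carry out of bit 15 back into bit 0):
  0x3CE9 + 0x4F4D = 0x08C36
  0x8C36 + 0x13FA = 0x0A030
  0xA030 + 0xD71F = 0x1774F → wrap carry → 0x7750
One's-complement sum = 0x7750.
Checksum = ~0x7750 & 0xFFFF = 0x88AF.

88AF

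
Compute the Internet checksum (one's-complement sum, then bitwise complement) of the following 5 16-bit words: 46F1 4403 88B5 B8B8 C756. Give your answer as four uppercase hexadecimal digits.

6C46

One's-complement addition (fold any carry out of bit 15 back into bit 0):
  0x46F1 + 0x4403 = 0x08AF4
  0x8AF4 + 0x88B5 = 0x113A9 → wrap carry → 0x13AA
  0x13AA + 0xB8B8 = 0x0CC62
  0xCC62 + 0xC756 = 0x193B8 → wrap carry → 0x93B9
One's-complement sum = 0x93B9.
Checksum = ~0x93B9 & 0xFFFF = 0x6C46.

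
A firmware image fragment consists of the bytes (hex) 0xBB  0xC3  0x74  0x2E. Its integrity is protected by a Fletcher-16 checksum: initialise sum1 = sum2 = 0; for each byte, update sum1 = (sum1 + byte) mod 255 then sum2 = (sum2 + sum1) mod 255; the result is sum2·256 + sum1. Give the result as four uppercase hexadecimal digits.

Running sums (mod 255):
  after byte 0 (0xBB): sum1=187, sum2=187
  after byte 1 (0xC3): sum1=127, sum2=59
  after byte 2 (0x74): sum1=243, sum2=47
  after byte 3 (0x2E): sum1=34, sum2=81
Checksum = sum2·256 + sum1 = 81·256 + 34 = 20770 = 0x5122.

5122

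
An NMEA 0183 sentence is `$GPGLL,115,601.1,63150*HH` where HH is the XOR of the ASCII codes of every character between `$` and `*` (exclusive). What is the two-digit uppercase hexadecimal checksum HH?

XOR the ASCII codes of the payload characters:
  'G' = 0x47 → acc = 0x47
  'P' = 0x50 → acc = 0x17
  'G' = 0x47 → acc = 0x50
  'L' = 0x4C → acc = 0x1C
  'L' = 0x4C → acc = 0x50
  ',' = 0x2C → acc = 0x7C
  '1' = 0x31 → acc = 0x4D
  '1' = 0x31 → acc = 0x7C
  '5' = 0x35 → acc = 0x49
  ',' = 0x2C → acc = 0x65
  '6' = 0x36 → acc = 0x53
  '0' = 0x30 → acc = 0x63
  '1' = 0x31 → acc = 0x52
  '.' = 0x2E → acc = 0x7C
  '1' = 0x31 → acc = 0x4D
  ',' = 0x2C → acc = 0x61
  '6' = 0x36 → acc = 0x57
  '3' = 0x33 → acc = 0x64
  '1' = 0x31 → acc = 0x55
  '5' = 0x35 → acc = 0x60
  '0' = 0x30 → acc = 0x50
Checksum = 0x50.

50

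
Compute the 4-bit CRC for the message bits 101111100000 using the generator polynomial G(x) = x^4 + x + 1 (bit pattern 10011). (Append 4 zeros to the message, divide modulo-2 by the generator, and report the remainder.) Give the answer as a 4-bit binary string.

Append 4 zeros: 1011111000000000. Divide by 10011 (XOR where the leading bit is 1):
  pos 0: 10111 XOR 10011 = 00100
  pos 2: 10011 XOR 10011 = 00000
Remainder (last 4 bits) = 0000. This is the CRC / FCS.

0000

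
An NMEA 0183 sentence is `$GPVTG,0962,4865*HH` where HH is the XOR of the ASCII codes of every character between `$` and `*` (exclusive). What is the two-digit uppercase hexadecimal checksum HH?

50

XOR the ASCII codes of the payload characters:
  'G' = 0x47 → acc = 0x47
  'P' = 0x50 → acc = 0x17
  'V' = 0x56 → acc = 0x41
  'T' = 0x54 → acc = 0x15
  'G' = 0x47 → acc = 0x52
  ',' = 0x2C → acc = 0x7E
  '0' = 0x30 → acc = 0x4E
  '9' = 0x39 → acc = 0x77
  '6' = 0x36 → acc = 0x41
  '2' = 0x32 → acc = 0x73
  ',' = 0x2C → acc = 0x5F
  '4' = 0x34 → acc = 0x6B
  '8' = 0x38 → acc = 0x53
  '6' = 0x36 → acc = 0x65
  '5' = 0x35 → acc = 0x50
Checksum = 0x50.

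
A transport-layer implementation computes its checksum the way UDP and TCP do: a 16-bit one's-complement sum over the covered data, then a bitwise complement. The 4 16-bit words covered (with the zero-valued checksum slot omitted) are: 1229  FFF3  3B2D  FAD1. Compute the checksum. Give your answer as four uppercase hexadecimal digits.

One's-complement addition (fold any carry out of bit 15 back into bit 0):
  0x1229 + 0xFFF3 = 0x1121C → wrap carry → 0x121D
  0x121D + 0x3B2D = 0x04D4A
  0x4D4A + 0xFAD1 = 0x1481B → wrap carry → 0x481C
One's-complement sum = 0x481C.
Checksum = ~0x481C & 0xFFFF = 0xB7E3.

B7E3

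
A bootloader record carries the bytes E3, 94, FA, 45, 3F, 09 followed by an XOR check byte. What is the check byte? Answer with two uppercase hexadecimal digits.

FE

XOR the bytes together:
  start with 0xE3
  0xE3 ⊕ 0x94 = 0x77
  0x77 ⊕ 0xFA = 0x8D
  0x8D ⊕ 0x45 = 0xC8
  0xC8 ⊕ 0x3F = 0xF7
  0xF7 ⊕ 0x09 = 0xFE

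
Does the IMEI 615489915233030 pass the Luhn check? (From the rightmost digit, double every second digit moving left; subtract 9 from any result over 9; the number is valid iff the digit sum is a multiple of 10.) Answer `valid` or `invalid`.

From the right, keep odd positions and double even positions (subtract 9 from any doubled value over 9):
  doubled (positions 2,4,...): 6 6 4 2 9 8 2 → sum 37
  kept (positions 1,3,...): 0 0 3 5 9 8 5 6 → sum 36
Total = 73.
73 mod 10 = 3, so the number is invalid.

invalid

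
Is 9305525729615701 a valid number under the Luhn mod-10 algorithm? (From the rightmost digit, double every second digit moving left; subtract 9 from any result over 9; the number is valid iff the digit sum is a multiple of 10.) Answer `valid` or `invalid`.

From the right, keep odd positions and double even positions (subtract 9 from any doubled value over 9):
  doubled (positions 2,4,...): 0 1 3 4 1 1 0 9 → sum 19
  kept (positions 1,3,...): 1 7 1 9 7 2 5 3 → sum 35
Total = 54.
54 mod 10 = 4, so the number is invalid.

invalid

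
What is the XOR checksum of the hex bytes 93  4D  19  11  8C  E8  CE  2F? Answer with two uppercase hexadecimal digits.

XOR the bytes together:
  start with 0x93
  0x93 ⊕ 0x4D = 0xDE
  0xDE ⊕ 0x19 = 0xC7
  0xC7 ⊕ 0x11 = 0xD6
  0xD6 ⊕ 0x8C = 0x5A
  0x5A ⊕ 0xE8 = 0xB2
  0xB2 ⊕ 0xCE = 0x7C
  0x7C ⊕ 0x2F = 0x53

53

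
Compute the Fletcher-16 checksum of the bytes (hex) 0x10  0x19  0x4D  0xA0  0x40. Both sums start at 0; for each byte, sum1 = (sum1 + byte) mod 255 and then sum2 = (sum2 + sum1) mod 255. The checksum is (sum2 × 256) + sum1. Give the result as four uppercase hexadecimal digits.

1E57

Running sums (mod 255):
  after byte 0 (0x10): sum1=16, sum2=16
  after byte 1 (0x19): sum1=41, sum2=57
  after byte 2 (0x4D): sum1=118, sum2=175
  after byte 3 (0xA0): sum1=23, sum2=198
  after byte 4 (0x40): sum1=87, sum2=30
Checksum = sum2·256 + sum1 = 30·256 + 87 = 7767 = 0x1E57.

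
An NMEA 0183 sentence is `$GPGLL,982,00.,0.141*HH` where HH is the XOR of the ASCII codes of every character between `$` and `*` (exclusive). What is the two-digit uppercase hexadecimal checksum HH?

XOR the ASCII codes of the payload characters:
  'G' = 0x47 → acc = 0x47
  'P' = 0x50 → acc = 0x17
  'G' = 0x47 → acc = 0x50
  'L' = 0x4C → acc = 0x1C
  'L' = 0x4C → acc = 0x50
  ',' = 0x2C → acc = 0x7C
  '9' = 0x39 → acc = 0x45
  '8' = 0x38 → acc = 0x7D
  '2' = 0x32 → acc = 0x4F
  ',' = 0x2C → acc = 0x63
  '0' = 0x30 → acc = 0x53
  '0' = 0x30 → acc = 0x63
  '.' = 0x2E → acc = 0x4D
  ',' = 0x2C → acc = 0x61
  '0' = 0x30 → acc = 0x51
  '.' = 0x2E → acc = 0x7F
  '1' = 0x31 → acc = 0x4E
  '4' = 0x34 → acc = 0x7A
  '1' = 0x31 → acc = 0x4B
Checksum = 0x4B.

4B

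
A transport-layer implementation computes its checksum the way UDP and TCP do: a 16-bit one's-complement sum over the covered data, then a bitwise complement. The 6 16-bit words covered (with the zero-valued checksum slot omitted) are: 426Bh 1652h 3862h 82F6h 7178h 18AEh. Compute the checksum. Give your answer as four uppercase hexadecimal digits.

One's-complement addition (fold any carry out of bit 15 back into bit 0):
  0x426B + 0x1652 = 0x058BD
  0x58BD + 0x3862 = 0x0911F
  0x911F + 0x82F6 = 0x11415 → wrap carry → 0x1416
  0x1416 + 0x7178 = 0x0858E
  0x858E + 0x18AE = 0x09E3C
One's-complement sum = 0x9E3C.
Checksum = ~0x9E3C & 0xFFFF = 0x61C3.

61C3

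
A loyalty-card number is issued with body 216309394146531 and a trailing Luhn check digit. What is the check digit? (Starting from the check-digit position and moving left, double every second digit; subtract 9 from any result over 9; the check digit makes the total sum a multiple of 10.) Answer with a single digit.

Partial digits right→left: 1 3 5 6 4 1 4 9 3 9 0 3 6 1 2
Double every second digit counting from the check-digit position (so the 1st, 3rd, 5th, ... of the partial from the right).
  doubled (with −9 where >9): 2 1 8 8 6 0 3 4 → sum 32
  kept as-is: 3 6 1 9 9 3 1 → sum 32
Total = 32 + 32 = 64.
Check digit = (10 − (64 mod 10)) mod 10 = 6.

6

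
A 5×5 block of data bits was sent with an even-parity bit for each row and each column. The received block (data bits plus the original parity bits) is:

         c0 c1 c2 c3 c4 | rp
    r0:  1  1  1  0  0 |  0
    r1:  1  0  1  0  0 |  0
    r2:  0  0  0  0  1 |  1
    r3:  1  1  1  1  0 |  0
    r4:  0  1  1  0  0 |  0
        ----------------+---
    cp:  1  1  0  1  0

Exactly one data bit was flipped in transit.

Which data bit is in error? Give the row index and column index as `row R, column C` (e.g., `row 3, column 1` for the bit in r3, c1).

Recompute each row's even parity and compare to rp:
  r0: data parity 1, sent rp 0 → mismatch
  r1: data parity 0, sent rp 0 → ok
  r2: data parity 1, sent rp 1 → ok
  r3: data parity 0, sent rp 0 → ok
  r4: data parity 0, sent rp 0 → ok
Recompute each column's even parity and compare to cp:
  c0: data parity 1, sent cp 1 → ok
  c1: data parity 1, sent cp 1 → ok
  c2: data parity 0, sent cp 0 → ok
  c3: data parity 1, sent cp 1 → ok
  c4: data parity 1, sent cp 0 → mismatch
Exactly one row (r0) and one column (c4) fail → the flipped bit is at their intersection.

row 0, column 4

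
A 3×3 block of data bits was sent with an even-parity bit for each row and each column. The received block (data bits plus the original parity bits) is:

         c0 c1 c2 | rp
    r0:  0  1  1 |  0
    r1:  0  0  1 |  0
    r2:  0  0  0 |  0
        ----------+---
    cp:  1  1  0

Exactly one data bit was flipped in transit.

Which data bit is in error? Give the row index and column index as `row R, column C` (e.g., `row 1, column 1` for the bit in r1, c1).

row 1, column 0

Recompute each row's even parity and compare to rp:
  r0: data parity 0, sent rp 0 → ok
  r1: data parity 1, sent rp 0 → mismatch
  r2: data parity 0, sent rp 0 → ok
Recompute each column's even parity and compare to cp:
  c0: data parity 0, sent cp 1 → mismatch
  c1: data parity 1, sent cp 1 → ok
  c2: data parity 0, sent cp 0 → ok
Exactly one row (r1) and one column (c0) fail → the flipped bit is at their intersection.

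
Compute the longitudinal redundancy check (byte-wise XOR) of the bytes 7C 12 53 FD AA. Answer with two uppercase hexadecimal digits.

XOR the bytes together:
  start with 0x7C
  0x7C ⊕ 0x12 = 0x6E
  0x6E ⊕ 0x53 = 0x3D
  0x3D ⊕ 0xFD = 0xC0
  0xC0 ⊕ 0xAA = 0x6A

6A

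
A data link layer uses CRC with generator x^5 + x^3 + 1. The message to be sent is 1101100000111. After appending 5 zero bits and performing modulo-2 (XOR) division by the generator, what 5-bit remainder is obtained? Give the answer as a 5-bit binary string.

Append 5 zeros: 110110000011100000. Divide by 101001 (XOR where the leading bit is 1):
  pos 0: 110110 XOR 101001 = 011111
  pos 1: 111110 XOR 101001 = 010111
  pos 2: 101110 XOR 101001 = 000111
  pos 5: 111001 XOR 101001 = 010000
  pos 6: 100001 XOR 101001 = 001000
  pos 8: 100010 XOR 101001 = 001011
  pos 10: 101100 XOR 101001 = 000101
Remainder (last 5 bits) = 10100. This is the CRC / FCS.

10100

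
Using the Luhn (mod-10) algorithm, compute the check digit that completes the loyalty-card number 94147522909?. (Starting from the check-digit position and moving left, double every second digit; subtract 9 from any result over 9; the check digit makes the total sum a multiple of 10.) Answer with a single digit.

7

Partial digits right→left: 9 0 9 2 2 5 7 4 1 4 9
Double every second digit counting from the check-digit position (so the 1st, 3rd, 5th, ... of the partial from the right).
  doubled (with −9 where >9): 9 9 4 5 2 9 → sum 38
  kept as-is: 0 2 5 4 4 → sum 15
Total = 38 + 15 = 53.
Check digit = (10 − (53 mod 10)) mod 10 = 7.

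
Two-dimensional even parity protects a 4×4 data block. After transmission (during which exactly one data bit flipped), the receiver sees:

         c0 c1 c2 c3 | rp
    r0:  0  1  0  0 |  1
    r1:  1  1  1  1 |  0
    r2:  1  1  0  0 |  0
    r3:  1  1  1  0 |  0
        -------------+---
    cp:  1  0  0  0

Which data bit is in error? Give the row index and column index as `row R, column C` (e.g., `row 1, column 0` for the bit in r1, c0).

Recompute each row's even parity and compare to rp:
  r0: data parity 1, sent rp 1 → ok
  r1: data parity 0, sent rp 0 → ok
  r2: data parity 0, sent rp 0 → ok
  r3: data parity 1, sent rp 0 → mismatch
Recompute each column's even parity and compare to cp:
  c0: data parity 1, sent cp 1 → ok
  c1: data parity 0, sent cp 0 → ok
  c2: data parity 0, sent cp 0 → ok
  c3: data parity 1, sent cp 0 → mismatch
Exactly one row (r3) and one column (c3) fail → the flipped bit is at their intersection.

row 3, column 3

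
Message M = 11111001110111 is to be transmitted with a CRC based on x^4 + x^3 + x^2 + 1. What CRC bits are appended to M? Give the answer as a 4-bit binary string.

Append 4 zeros: 111110011101110000. Divide by 11101 (XOR where the leading bit is 1):
  pos 0: 11111 XOR 11101 = 00010
  pos 3: 10001 XOR 11101 = 01100
  pos 4: 11001 XOR 11101 = 00100
  pos 6: 10010 XOR 11101 = 01111
  pos 7: 11111 XOR 11101 = 00010
  pos 10: 10110 XOR 11101 = 01011
  pos 11: 10110 XOR 11101 = 01011
  pos 12: 10110 XOR 11101 = 01011
  pos 13: 10110 XOR 11101 = 01011
Remainder (last 4 bits) = 1011. This is the CRC / FCS.

1011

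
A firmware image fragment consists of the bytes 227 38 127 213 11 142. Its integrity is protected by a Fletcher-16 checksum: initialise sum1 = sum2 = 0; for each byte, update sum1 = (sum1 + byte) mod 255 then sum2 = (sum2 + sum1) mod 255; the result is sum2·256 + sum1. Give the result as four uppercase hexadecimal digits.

3AF8

Running sums (mod 255):
  after byte 0 (227): sum1=227, sum2=227
  after byte 1 (38): sum1=10, sum2=237
  after byte 2 (127): sum1=137, sum2=119
  after byte 3 (213): sum1=95, sum2=214
  after byte 4 (11): sum1=106, sum2=65
  after byte 5 (142): sum1=248, sum2=58
Checksum = sum2·256 + sum1 = 58·256 + 248 = 15096 = 0x3AF8.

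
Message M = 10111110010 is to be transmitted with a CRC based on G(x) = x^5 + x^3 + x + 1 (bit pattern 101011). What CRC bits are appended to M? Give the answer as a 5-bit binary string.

Append 5 zeros: 1011111001000000. Divide by 101011 (XOR where the leading bit is 1):
  pos 0: 101111 XOR 101011 = 000100
  pos 3: 100100 XOR 101011 = 001111
  pos 5: 111110 XOR 101011 = 010101
  pos 6: 101010 XOR 101011 = 000001
Remainder (last 5 bits) = 10000. This is the CRC / FCS.

10000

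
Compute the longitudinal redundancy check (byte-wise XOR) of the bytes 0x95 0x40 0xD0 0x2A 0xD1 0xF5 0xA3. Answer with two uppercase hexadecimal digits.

XOR the bytes together:
  start with 0x95
  0x95 ⊕ 0x40 = 0xD5
  0xD5 ⊕ 0xD0 = 0x05
  0x05 ⊕ 0x2A = 0x2F
  0x2F ⊕ 0xD1 = 0xFE
  0xFE ⊕ 0xF5 = 0x0B
  0x0B ⊕ 0xA3 = 0xA8

A8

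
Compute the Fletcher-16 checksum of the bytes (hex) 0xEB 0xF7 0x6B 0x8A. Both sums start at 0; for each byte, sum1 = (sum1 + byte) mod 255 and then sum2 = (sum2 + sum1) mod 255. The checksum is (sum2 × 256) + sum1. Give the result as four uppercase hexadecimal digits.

Running sums (mod 255):
  after byte 0 (0xEB): sum1=235, sum2=235
  after byte 1 (0xF7): sum1=227, sum2=207
  after byte 2 (0x6B): sum1=79, sum2=31
  after byte 3 (0x8A): sum1=217, sum2=248
Checksum = sum2·256 + sum1 = 248·256 + 217 = 63705 = 0xF8D9.

F8D9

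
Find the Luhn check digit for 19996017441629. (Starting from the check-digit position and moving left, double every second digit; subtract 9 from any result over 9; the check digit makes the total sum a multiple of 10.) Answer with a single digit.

Partial digits right→left: 9 2 6 1 4 4 7 1 0 6 9 9 9 1
Double every second digit counting from the check-digit position (so the 1st, 3rd, 5th, ... of the partial from the right).
  doubled (with −9 where >9): 9 3 8 5 0 9 9 → sum 43
  kept as-is: 2 1 4 1 6 9 1 → sum 24
Total = 43 + 24 = 67.
Check digit = (10 − (67 mod 10)) mod 10 = 3.

3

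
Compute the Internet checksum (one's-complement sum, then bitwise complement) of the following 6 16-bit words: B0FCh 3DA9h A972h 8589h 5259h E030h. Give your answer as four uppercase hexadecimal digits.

One's-complement addition (fold any carry out of bit 15 back into bit 0):
  0xB0FC + 0x3DA9 = 0x0EEA5
  0xEEA5 + 0xA972 = 0x19817 → wrap carry → 0x9818
  0x9818 + 0x8589 = 0x11DA1 → wrap carry → 0x1DA2
  0x1DA2 + 0x5259 = 0x06FFB
  0x6FFB + 0xE030 = 0x1502B → wrap carry → 0x502C
One's-complement sum = 0x502C.
Checksum = ~0x502C & 0xFFFF = 0xAFD3.

AFD3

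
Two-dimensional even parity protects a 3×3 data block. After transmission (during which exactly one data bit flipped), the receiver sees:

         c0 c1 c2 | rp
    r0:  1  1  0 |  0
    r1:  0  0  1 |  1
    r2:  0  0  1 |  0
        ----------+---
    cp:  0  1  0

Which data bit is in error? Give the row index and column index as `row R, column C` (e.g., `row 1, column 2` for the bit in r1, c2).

row 2, column 0

Recompute each row's even parity and compare to rp:
  r0: data parity 0, sent rp 0 → ok
  r1: data parity 1, sent rp 1 → ok
  r2: data parity 1, sent rp 0 → mismatch
Recompute each column's even parity and compare to cp:
  c0: data parity 1, sent cp 0 → mismatch
  c1: data parity 1, sent cp 1 → ok
  c2: data parity 0, sent cp 0 → ok
Exactly one row (r2) and one column (c0) fail → the flipped bit is at their intersection.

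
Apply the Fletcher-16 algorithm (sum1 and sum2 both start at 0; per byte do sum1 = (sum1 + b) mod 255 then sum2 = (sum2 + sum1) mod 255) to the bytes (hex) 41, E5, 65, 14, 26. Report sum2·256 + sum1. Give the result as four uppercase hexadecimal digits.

5CC6

Running sums (mod 255):
  after byte 0 (41): sum1=65, sum2=65
  after byte 1 (E5): sum1=39, sum2=104
  after byte 2 (65): sum1=140, sum2=244
  after byte 3 (14): sum1=160, sum2=149
  after byte 4 (26): sum1=198, sum2=92
Checksum = sum2·256 + sum1 = 92·256 + 198 = 23750 = 0x5CC6.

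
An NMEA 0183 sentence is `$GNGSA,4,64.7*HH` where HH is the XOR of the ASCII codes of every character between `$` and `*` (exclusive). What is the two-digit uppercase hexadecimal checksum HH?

73

XOR the ASCII codes of the payload characters:
  'G' = 0x47 → acc = 0x47
  'N' = 0x4E → acc = 0x09
  'G' = 0x47 → acc = 0x4E
  'S' = 0x53 → acc = 0x1D
  'A' = 0x41 → acc = 0x5C
  ',' = 0x2C → acc = 0x70
  '4' = 0x34 → acc = 0x44
  ',' = 0x2C → acc = 0x68
  '6' = 0x36 → acc = 0x5E
  '4' = 0x34 → acc = 0x6A
  '.' = 0x2E → acc = 0x44
  '7' = 0x37 → acc = 0x73
Checksum = 0x73.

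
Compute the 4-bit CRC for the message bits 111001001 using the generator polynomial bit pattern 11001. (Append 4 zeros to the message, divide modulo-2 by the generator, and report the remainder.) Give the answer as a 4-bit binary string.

Append 4 zeros: 1110010010000. Divide by 11001 (XOR where the leading bit is 1):
  pos 0: 11100 XOR 11001 = 00101
  pos 2: 10110 XOR 11001 = 01111
  pos 3: 11110 XOR 11001 = 00111
  pos 5: 11110 XOR 11001 = 00111
  pos 7: 11100 XOR 11001 = 00101
Remainder (last 4 bits) = 1010. This is the CRC / FCS.

1010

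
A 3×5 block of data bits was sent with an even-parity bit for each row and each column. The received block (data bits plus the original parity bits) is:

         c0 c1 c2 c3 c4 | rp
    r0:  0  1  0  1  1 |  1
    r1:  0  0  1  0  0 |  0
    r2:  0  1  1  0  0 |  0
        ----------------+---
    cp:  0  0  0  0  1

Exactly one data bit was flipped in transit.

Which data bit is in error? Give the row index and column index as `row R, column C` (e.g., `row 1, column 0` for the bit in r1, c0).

row 1, column 3

Recompute each row's even parity and compare to rp:
  r0: data parity 1, sent rp 1 → ok
  r1: data parity 1, sent rp 0 → mismatch
  r2: data parity 0, sent rp 0 → ok
Recompute each column's even parity and compare to cp:
  c0: data parity 0, sent cp 0 → ok
  c1: data parity 0, sent cp 0 → ok
  c2: data parity 0, sent cp 0 → ok
  c3: data parity 1, sent cp 0 → mismatch
  c4: data parity 1, sent cp 1 → ok
Exactly one row (r1) and one column (c3) fail → the flipped bit is at their intersection.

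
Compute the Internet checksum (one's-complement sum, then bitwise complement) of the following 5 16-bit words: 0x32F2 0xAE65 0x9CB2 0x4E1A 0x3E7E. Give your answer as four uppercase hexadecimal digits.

One's-complement addition (fold any carry out of bit 15 back into bit 0):
  0x32F2 + 0xAE65 = 0x0E157
  0xE157 + 0x9CB2 = 0x17E09 → wrap carry → 0x7E0A
  0x7E0A + 0x4E1A = 0x0CC24
  0xCC24 + 0x3E7E = 0x10AA2 → wrap carry → 0x0AA3
One's-complement sum = 0x0AA3.
Checksum = ~0x0AA3 & 0xFFFF = 0xF55C.

F55C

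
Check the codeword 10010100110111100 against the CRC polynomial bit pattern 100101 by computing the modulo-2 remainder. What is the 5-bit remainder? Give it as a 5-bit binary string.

00000

Modulo-2 division of 10010100110111100 by 100101:
  pos 0: 100101 XOR 100101 = 000000
  pos 8: 110111 XOR 100101 = 010010
  pos 9: 100101 XOR 100101 = 000000
Remainder = 00000 (zero — the frame passes the CRC check).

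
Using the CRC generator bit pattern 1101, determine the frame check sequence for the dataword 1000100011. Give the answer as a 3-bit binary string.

Append 3 zeros: 1000100011000. Divide by 1101 (XOR where the leading bit is 1):
  pos 0: 1000 XOR 1101 = 0101
  pos 1: 1011 XOR 1101 = 0110
  pos 2: 1100 XOR 1101 = 0001
  pos 5: 1001 XOR 1101 = 0100
  pos 6: 1001 XOR 1101 = 0100
  pos 7: 1000 XOR 1101 = 0101
  pos 8: 1010 XOR 1101 = 0111
  pos 9: 1110 XOR 1101 = 0011
Remainder (last 3 bits) = 011. This is the CRC / FCS.

011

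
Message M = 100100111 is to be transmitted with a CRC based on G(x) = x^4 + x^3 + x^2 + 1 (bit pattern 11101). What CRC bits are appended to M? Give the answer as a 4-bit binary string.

0111

Append 4 zeros: 1001001110000. Divide by 11101 (XOR where the leading bit is 1):
  pos 0: 10010 XOR 11101 = 01111
  pos 1: 11110 XOR 11101 = 00011
  pos 4: 11111 XOR 11101 = 00010
  pos 7: 10000 XOR 11101 = 01101
  pos 8: 11010 XOR 11101 = 00111
Remainder (last 4 bits) = 0111. This is the CRC / FCS.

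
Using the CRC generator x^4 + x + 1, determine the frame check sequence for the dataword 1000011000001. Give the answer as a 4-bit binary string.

1000

Append 4 zeros: 10000110000010000. Divide by 10011 (XOR where the leading bit is 1):
  pos 0: 10000 XOR 10011 = 00011
  pos 3: 11110 XOR 10011 = 01101
  pos 4: 11010 XOR 10011 = 01001
  pos 5: 10010 XOR 10011 = 00001
  pos 9: 10010 XOR 10011 = 00001
Remainder (last 4 bits) = 1000. This is the CRC / FCS.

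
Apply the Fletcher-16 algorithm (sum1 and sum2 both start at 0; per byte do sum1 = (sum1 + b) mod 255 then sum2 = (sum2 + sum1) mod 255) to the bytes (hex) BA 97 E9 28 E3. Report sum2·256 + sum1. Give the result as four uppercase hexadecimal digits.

Running sums (mod 255):
  after byte 0 (BA): sum1=186, sum2=186
  after byte 1 (97): sum1=82, sum2=13
  after byte 2 (E9): sum1=60, sum2=73
  after byte 3 (28): sum1=100, sum2=173
  after byte 4 (E3): sum1=72, sum2=245
Checksum = sum2·256 + sum1 = 245·256 + 72 = 62792 = 0xF548.

F548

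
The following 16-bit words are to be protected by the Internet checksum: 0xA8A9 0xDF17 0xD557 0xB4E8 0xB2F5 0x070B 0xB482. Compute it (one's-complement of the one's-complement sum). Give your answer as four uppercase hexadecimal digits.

7F7A

One's-complement addition (fold any carry out of bit 15 back into bit 0):
  0xA8A9 + 0xDF17 = 0x187C0 → wrap carry → 0x87C1
  0x87C1 + 0xD557 = 0x15D18 → wrap carry → 0x5D19
  0x5D19 + 0xB4E8 = 0x11201 → wrap carry → 0x1202
  0x1202 + 0xB2F5 = 0x0C4F7
  0xC4F7 + 0x070B = 0x0CC02
  0xCC02 + 0xB482 = 0x18084 → wrap carry → 0x8085
One's-complement sum = 0x8085.
Checksum = ~0x8085 & 0xFFFF = 0x7F7A.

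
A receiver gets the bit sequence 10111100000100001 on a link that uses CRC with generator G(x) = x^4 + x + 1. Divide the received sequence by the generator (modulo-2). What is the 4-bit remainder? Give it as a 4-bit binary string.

0000

Modulo-2 division of 10111100000100001 by 10011:
  pos 0: 10111 XOR 10011 = 00100
  pos 2: 10010 XOR 10011 = 00001
  pos 6: 10000 XOR 10011 = 00011
  pos 9: 11100 XOR 10011 = 01111
  pos 10: 11110 XOR 10011 = 01101
  pos 11: 11010 XOR 10011 = 01001
  pos 12: 10011 XOR 10011 = 00000
Remainder = 0000 (zero — the frame passes the CRC check).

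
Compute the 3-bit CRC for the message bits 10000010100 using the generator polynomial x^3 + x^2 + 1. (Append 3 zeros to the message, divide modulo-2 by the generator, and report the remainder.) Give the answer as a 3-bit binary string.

100

Append 3 zeros: 10000010100000. Divide by 1101 (XOR where the leading bit is 1):
  pos 0: 1000 XOR 1101 = 0101
  pos 1: 1010 XOR 1101 = 0111
  pos 2: 1110 XOR 1101 = 0011
  pos 4: 1110 XOR 1101 = 0011
  pos 6: 1110 XOR 1101 = 0011
  pos 8: 1100 XOR 1101 = 0001
Remainder (last 3 bits) = 100. This is the CRC / FCS.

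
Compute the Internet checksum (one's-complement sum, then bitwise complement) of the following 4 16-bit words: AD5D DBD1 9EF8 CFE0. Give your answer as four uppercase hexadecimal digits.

07F7

One's-complement addition (fold any carry out of bit 15 back into bit 0):
  0xAD5D + 0xDBD1 = 0x1892E → wrap carry → 0x892F
  0x892F + 0x9EF8 = 0x12827 → wrap carry → 0x2828
  0x2828 + 0xCFE0 = 0x0F808
One's-complement sum = 0xF808.
Checksum = ~0xF808 & 0xFFFF = 0x07F7.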